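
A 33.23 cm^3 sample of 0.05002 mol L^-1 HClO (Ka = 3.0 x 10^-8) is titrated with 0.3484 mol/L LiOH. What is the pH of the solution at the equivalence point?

n(HClO) = 0.05002 x 0.03323 = 0.001662 mol; V(LiOH) at equivalence = 0.001662/0.3484 = 0.004771 L.
At equivalence all the acid is converted to ClO-; total volume = 0.03323 + 0.004771 = 0.03800 L, so [ClO-] = 0.001662/0.03800 = 0.04374 M.
Kb = Kw/Ka = 1.0e-14 / 3.0 x 10^-8 = 3.33e-7.
[OH^-] = sqrt(Kb x [ClO-]) = sqrt(3.33e-7 x 0.04374) = 0.000121 M.
pOH = 3.92, so pH = 14.00 - 3.92 = 10.08.

10.08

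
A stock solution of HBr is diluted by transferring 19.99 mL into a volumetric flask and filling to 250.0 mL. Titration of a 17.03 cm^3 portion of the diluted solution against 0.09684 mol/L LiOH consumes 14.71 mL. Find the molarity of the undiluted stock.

n(LiOH) = 0.09684 x 0.01471 = 0.001425 mol.
n(HBr) in the aliquot = 0.001425 mol.
[diluted HBr] = 0.001425 / 0.01703 = 0.08365 M.
Dilution factor = 250.0/19.99 = 12.51, so [stock] = 0.08365 x 12.51 = 1.05 M.

1.05 M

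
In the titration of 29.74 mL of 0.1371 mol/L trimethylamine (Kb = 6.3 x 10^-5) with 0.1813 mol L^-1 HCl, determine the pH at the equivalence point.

n((CH3)3N) = 0.1371 x 0.02974 = 0.004077 mol; V(HCl) at equivalence = 0.004077/0.1813 = 0.02249 L.
At equivalence the base is fully converted to (CH3)3NH+; total volume = 0.05223 L, so [(CH3)3NH+] = 0.004077/0.05223 = 0.07807 M.
Ka((CH3)3NH+) = Kw/Kb = 1.0e-14 / 6.3 x 10^-5 = 1.59e-10.
[H^+] = sqrt(Ka x [(CH3)3NH+]) = sqrt(1.59e-10 x 0.07807) = 3.52e-6 M.
pH = -log(3.52e-6) = 5.45.

5.45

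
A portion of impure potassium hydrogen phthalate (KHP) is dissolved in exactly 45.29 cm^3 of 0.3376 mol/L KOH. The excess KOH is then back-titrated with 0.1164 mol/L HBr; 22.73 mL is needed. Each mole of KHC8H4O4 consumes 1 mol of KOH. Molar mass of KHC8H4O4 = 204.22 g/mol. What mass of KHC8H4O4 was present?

Total n(KOH) added = 0.3376 x 0.04529 = 0.01529 mol.
n(HBr) used = 0.1164 x 0.02273 = 0.002646 mol, which equals the excess n(KOH).
So n(KOH) consumed by the sample = 0.01529 - 0.002646 = 0.01264 mol.
n(KHC8H4O4) = 0.01264 / 1 = 0.01264 mol.
mass = 0.01264 mol x 204.22 g/mol = 2.58 g.

2.58 g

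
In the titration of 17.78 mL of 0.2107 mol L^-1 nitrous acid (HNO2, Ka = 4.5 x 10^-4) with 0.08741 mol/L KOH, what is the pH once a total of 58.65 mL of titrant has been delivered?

n(acid) = 0.2107 x 0.01778 = 0.003746 mol; n(KOH) added = 0.08741 x 0.05865 = 0.005127 mol.
Base is in excess by 0.005127 - 0.003746 = 0.001380 mol in a total volume of 0.07643 L.
[OH^-] = 0.001380/0.07643 = 0.01806 M, so pOH = 1.74 and pH = 14.00 - 1.74 = 12.26.

12.26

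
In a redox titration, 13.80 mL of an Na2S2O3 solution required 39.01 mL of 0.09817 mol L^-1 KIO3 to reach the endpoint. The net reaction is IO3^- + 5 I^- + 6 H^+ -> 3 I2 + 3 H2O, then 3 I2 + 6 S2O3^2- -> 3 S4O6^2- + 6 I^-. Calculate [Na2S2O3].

n(KIO3) = 0.09817 x 0.03901 = 0.003830 mol.
From the balanced equation, 1 mol KIO3 reacts with 6 mol Na2S2O3, so n(Na2S2O3) = 0.003830 x 6/1 = 0.02298 mol.
[Na2S2O3] = 0.02298 / 0.01380 L = 1.67 M.

1.67 M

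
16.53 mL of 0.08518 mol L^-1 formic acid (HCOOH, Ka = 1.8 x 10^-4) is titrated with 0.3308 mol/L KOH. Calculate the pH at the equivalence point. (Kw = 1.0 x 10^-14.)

8.29

n(HCOOH) = 0.08518 x 0.01653 = 0.001408 mol; V(KOH) at equivalence = 0.001408/0.3308 = 0.004256 L.
At equivalence all the acid is converted to HCOO-; total volume = 0.01653 + 0.004256 = 0.02079 L, so [HCOO-] = 0.001408/0.02079 = 0.06774 M.
Kb = Kw/Ka = 1.0e-14 / 1.8 x 10^-4 = 5.56e-11.
[OH^-] = sqrt(Kb x [HCOO-]) = sqrt(5.56e-11 x 0.06774) = 1.94e-6 M.
pOH = 5.71, so pH = 14.00 - 5.71 = 8.29.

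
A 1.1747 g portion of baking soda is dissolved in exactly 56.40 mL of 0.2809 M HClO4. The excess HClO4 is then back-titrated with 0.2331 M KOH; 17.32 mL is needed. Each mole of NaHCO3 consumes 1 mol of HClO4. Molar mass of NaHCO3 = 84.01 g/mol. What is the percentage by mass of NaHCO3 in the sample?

Total n(HClO4) added = 0.2809 x 0.05640 = 0.01584 mol.
n(KOH) used = 0.2331 x 0.01732 = 0.004037 mol, which equals the excess n(HClO4).
So n(HClO4) consumed by the sample = 0.01584 - 0.004037 = 0.01181 mol.
n(NaHCO3) = 0.01181 / 1 = 0.01181 mol.
mass NaHCO3 = 0.01181 x 84.01 = 0.9918 g, so %NaHCO3 = 0.9918/1.1747 x 100 = 84.4%.

84.4%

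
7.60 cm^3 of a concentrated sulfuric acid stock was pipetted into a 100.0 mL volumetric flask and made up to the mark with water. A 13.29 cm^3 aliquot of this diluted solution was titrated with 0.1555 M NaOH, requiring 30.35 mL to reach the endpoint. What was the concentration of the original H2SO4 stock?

n(NaOH) = 0.1555 x 0.03035 = 0.004719 mol.
n(H2SO4) in the aliquot = 0.004719 x 1/2 = 0.002360 mol.
[diluted H2SO4] = 0.002360 / 0.01329 = 0.1776 M.
Dilution factor = 100.0/7.600 = 13.16, so [stock] = 0.1776 x 13.16 = 2.34 M.

2.34 M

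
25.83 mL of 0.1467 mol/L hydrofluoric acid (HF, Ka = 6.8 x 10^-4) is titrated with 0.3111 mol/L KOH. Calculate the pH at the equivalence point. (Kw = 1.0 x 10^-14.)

8.08

n(HF) = 0.1467 x 0.02583 = 0.003789 mol; V(KOH) at equivalence = 0.003789/0.3111 = 0.01218 L.
At equivalence all the acid is converted to F-; total volume = 0.02583 + 0.01218 = 0.03801 L, so [F-] = 0.003789/0.03801 = 0.09969 M.
Kb = Kw/Ka = 1.0e-14 / 6.8 x 10^-4 = 1.47e-11.
[OH^-] = sqrt(Kb x [F-]) = sqrt(1.47e-11 x 0.09969) = 1.21e-6 M.
pOH = 5.92, so pH = 14.00 - 5.92 = 8.08.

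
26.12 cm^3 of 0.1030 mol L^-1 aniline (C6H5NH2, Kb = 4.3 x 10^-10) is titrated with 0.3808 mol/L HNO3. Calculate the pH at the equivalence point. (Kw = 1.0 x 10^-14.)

n(C6H5NH2) = 0.1030 x 0.02612 = 0.002690 mol; V(HNO3) at equivalence = 0.002690/0.3808 = 0.007065 L.
At equivalence the base is fully converted to C6H5NH3+; total volume = 0.03319 L, so [C6H5NH3+] = 0.002690/0.03319 = 0.08107 M.
Ka(C6H5NH3+) = Kw/Kb = 1.0e-14 / 4.3 x 10^-10 = 2.33e-5.
[H^+] = sqrt(Ka x [C6H5NH3+]) = sqrt(2.33e-5 x 0.08107) = 0.00137 M.
pH = -log(0.00137) = 2.86.

2.86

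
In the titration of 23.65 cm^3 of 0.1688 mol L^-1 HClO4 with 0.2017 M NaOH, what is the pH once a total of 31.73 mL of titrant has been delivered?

n(acid) = 0.1688 x 0.02365 = 0.003992 mol; n(NaOH) added = 0.2017 x 0.03173 = 0.006400 mol.
Base is in excess by 0.006400 - 0.003992 = 0.002408 mol in a total volume of 0.05538 L.
[OH^-] = 0.002408/0.05538 = 0.04348 M, so pOH = 1.36 and pH = 14.00 - 1.36 = 12.64.

12.64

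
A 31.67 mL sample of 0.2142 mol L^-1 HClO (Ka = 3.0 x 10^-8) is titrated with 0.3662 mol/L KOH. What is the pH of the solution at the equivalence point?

10.33

n(HClO) = 0.2142 x 0.03167 = 0.006784 mol; V(KOH) at equivalence = 0.006784/0.3662 = 0.01852 L.
At equivalence all the acid is converted to ClO-; total volume = 0.03167 + 0.01852 = 0.05019 L, so [ClO-] = 0.006784/0.05019 = 0.1351 M.
Kb = Kw/Ka = 1.0e-14 / 3.0 x 10^-8 = 3.33e-7.
[OH^-] = sqrt(Kb x [ClO-]) = sqrt(3.33e-7 x 0.1351) = 0.000212 M.
pOH = 3.67, so pH = 14.00 - 3.67 = 10.33.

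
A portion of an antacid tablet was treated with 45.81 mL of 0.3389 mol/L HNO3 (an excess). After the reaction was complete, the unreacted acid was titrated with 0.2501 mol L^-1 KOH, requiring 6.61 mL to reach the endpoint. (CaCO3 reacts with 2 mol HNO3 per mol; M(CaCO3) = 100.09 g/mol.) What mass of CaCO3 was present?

0.694 g

Total n(HNO3) added = 0.3389 x 0.04581 = 0.01553 mol.
n(KOH) used = 0.2501 x 0.006610 = 0.001653 mol, which equals the excess n(HNO3).
So n(HNO3) consumed by the sample = 0.01553 - 0.001653 = 0.01387 mol.
n(CaCO3) = 0.01387 / 2 = 0.006936 mol.
mass = 0.006936 mol x 100.09 g/mol = 0.694 g.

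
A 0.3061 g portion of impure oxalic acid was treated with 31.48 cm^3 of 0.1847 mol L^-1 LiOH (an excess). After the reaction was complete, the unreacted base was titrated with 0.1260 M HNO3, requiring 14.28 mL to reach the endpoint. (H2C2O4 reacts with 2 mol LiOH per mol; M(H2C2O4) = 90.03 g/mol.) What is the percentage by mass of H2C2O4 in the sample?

Total n(LiOH) added = 0.1847 x 0.03148 = 0.005814 mol.
n(HNO3) used = 0.1260 x 0.01428 = 0.001799 mol, which equals the excess n(LiOH).
So n(LiOH) consumed by the sample = 0.005814 - 0.001799 = 0.004015 mol.
n(H2C2O4) = 0.004015 / 2 = 0.002008 mol.
mass H2C2O4 = 0.002008 x 90.03 = 0.1807 g, so %H2C2O4 = 0.1807/0.3061 x 100 = 59.0%.

59.0%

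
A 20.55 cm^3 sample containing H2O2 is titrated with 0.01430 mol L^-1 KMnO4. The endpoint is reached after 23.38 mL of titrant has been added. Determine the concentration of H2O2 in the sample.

n(KMnO4) = 0.01430 x 0.02338 = 0.0003343 mol.
From the balanced equation, 2 mol KMnO4 reacts with 5 mol H2O2, so n(H2O2) = 0.0003343 x 5/2 = 0.0008358 mol.
[H2O2] = 0.0008358 / 0.02055 L = 0.0407 M.

0.0407 M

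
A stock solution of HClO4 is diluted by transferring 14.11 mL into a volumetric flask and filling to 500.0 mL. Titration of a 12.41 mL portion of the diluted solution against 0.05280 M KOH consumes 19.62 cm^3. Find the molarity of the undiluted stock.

2.96 M

n(KOH) = 0.05280 x 0.01962 = 0.001036 mol.
n(HClO4) in the aliquot = 0.001036 mol.
[diluted HClO4] = 0.001036 / 0.01241 = 0.08348 M.
Dilution factor = 500.0/14.11 = 35.44, so [stock] = 0.08348 x 35.44 = 2.96 M.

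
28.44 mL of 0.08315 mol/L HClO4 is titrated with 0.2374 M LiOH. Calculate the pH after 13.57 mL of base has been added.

n(acid) = 0.08315 x 0.02844 = 0.002365 mol; n(LiOH) added = 0.2374 x 0.01357 = 0.003222 mol.
Base is in excess by 0.003222 - 0.002365 = 0.0008567 mol in a total volume of 0.04201 L.
[OH^-] = 0.0008567/0.04201 = 0.02039 M, so pOH = 1.69 and pH = 14.00 - 1.69 = 12.31.

12.31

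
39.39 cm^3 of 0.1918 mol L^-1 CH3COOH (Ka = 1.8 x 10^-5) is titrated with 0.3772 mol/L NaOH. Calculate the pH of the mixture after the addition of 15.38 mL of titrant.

5.26

Initial n(CH3COOH) = 0.1918 x 0.03939 = 0.007555 mol.
n(NaOH) added = 0.3772 x 0.01538 = 0.005801 mol, converting that many moles of CH3COOH to CH3COO-.
Remaining n(CH3COOH) = 0.001754 mol; n(CH3COO-) = 0.005801 mol.
By Henderson-Hasselbalch, pH = pKa + log([A^-]/[HA]) = 4.74 + log(0.005801/0.001754) = 4.74 + (+0.52) = 5.26.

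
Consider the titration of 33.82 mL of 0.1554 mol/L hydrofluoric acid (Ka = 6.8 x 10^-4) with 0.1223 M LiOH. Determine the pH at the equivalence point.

n(HF) = 0.1554 x 0.03382 = 0.005256 mol; V(LiOH) at equivalence = 0.005256/0.1223 = 0.04297 L.
At equivalence all the acid is converted to F-; total volume = 0.03382 + 0.04297 = 0.07679 L, so [F-] = 0.005256/0.07679 = 0.06844 M.
Kb = Kw/Ka = 1.0e-14 / 6.8 x 10^-4 = 1.47e-11.
[OH^-] = sqrt(Kb x [F-]) = sqrt(1.47e-11 x 0.06844) = 1.00e-6 M.
pOH = 6.00, so pH = 14.00 - 6.00 = 8.00.

8.00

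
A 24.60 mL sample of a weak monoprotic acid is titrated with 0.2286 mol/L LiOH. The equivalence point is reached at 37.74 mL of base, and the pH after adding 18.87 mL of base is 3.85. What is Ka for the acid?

18.87 mL is half of the equivalence volume, so this is the half-equivalence point where [HA] = [A^-].
At half-equivalence pH = pKa, so pKa = 3.85.
Ka = 10^(-3.85) = 1.4 x 10^-4.

1.4 x 10^-4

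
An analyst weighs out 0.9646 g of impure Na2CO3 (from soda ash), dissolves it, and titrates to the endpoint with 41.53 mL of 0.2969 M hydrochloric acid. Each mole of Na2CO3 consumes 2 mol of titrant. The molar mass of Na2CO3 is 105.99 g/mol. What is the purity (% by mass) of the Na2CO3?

67.7%

n(HCl) = 0.2969 x 0.04153 = 0.01233 mol.
n(Na2CO3) = 0.01233 / 2 = 0.006165 mol.
mass of Na2CO3 = 0.006165 x 105.99 = 0.6534 g.
% purity = 0.6534 / 0.9646 x 100 = 67.7%.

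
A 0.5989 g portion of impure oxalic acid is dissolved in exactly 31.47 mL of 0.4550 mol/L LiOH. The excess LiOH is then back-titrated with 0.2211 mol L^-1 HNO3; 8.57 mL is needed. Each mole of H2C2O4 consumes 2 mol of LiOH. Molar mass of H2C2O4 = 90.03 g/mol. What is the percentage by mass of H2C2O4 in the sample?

Total n(LiOH) added = 0.4550 x 0.03147 = 0.01432 mol.
n(HNO3) used = 0.2211 x 0.008570 = 0.001895 mol, which equals the excess n(LiOH).
So n(LiOH) consumed by the sample = 0.01432 - 0.001895 = 0.01242 mol.
n(H2C2O4) = 0.01242 / 2 = 0.006212 mol.
mass H2C2O4 = 0.006212 x 90.03 = 0.5593 g, so %H2C2O4 = 0.5593/0.5989 x 100 = 93.4%.

93.4%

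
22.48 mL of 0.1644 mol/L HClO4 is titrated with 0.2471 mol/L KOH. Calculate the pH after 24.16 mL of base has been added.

n(acid) = 0.1644 x 0.02248 = 0.003696 mol; n(KOH) added = 0.2471 x 0.02416 = 0.005970 mol.
Base is in excess by 0.005970 - 0.003696 = 0.002274 mol in a total volume of 0.04664 L.
[OH^-] = 0.002274/0.04664 = 0.04876 M, so pOH = 1.31 and pH = 14.00 - 1.31 = 12.69.

12.69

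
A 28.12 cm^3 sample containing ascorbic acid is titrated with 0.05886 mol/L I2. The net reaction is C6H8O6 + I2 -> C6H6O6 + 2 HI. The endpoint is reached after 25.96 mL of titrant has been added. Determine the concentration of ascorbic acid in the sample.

0.0543 M

n(I2) = 0.05886 x 0.02596 = 0.001528 mol.
From the balanced equation, 1 mol I2 reacts with 1 mol ascorbic acid, so n(ascorbic acid) = 0.001528 x 1/1 = 0.001528 mol.
[ascorbic acid] = 0.001528 / 0.02812 L = 0.0543 M.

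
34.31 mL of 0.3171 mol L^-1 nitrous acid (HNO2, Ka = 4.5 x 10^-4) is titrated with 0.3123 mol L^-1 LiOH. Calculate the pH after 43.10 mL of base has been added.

12.52

n(acid) = 0.3171 x 0.03431 = 0.01088 mol; n(LiOH) added = 0.3123 x 0.04310 = 0.01346 mol.
Base is in excess by 0.01346 - 0.01088 = 0.002580 mol in a total volume of 0.07741 L.
[OH^-] = 0.002580/0.07741 = 0.03333 M, so pOH = 1.48 and pH = 14.00 - 1.48 = 12.52.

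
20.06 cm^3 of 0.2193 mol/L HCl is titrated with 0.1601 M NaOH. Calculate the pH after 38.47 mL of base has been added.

n(acid) = 0.2193 x 0.02006 = 0.004399 mol; n(NaOH) added = 0.1601 x 0.03847 = 0.006159 mol.
Base is in excess by 0.006159 - 0.004399 = 0.001760 mol in a total volume of 0.05853 L.
[OH^-] = 0.001760/0.05853 = 0.03007 M, so pOH = 1.52 and pH = 14.00 - 1.52 = 12.48.

12.48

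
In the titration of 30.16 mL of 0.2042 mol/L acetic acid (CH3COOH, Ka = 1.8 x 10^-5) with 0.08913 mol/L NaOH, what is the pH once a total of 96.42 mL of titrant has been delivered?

12.28

n(acid) = 0.2042 x 0.03016 = 0.006159 mol; n(NaOH) added = 0.08913 x 0.09642 = 0.008594 mol.
Base is in excess by 0.008594 - 0.006159 = 0.002435 mol in a total volume of 0.1266 L.
[OH^-] = 0.002435/0.1266 = 0.01924 M, so pOH = 1.72 and pH = 14.00 - 1.72 = 12.28.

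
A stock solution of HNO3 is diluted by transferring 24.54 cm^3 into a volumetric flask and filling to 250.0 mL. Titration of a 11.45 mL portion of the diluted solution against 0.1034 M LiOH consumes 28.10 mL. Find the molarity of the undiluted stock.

n(LiOH) = 0.1034 x 0.02810 = 0.002906 mol.
n(HNO3) in the aliquot = 0.002906 mol.
[diluted HNO3] = 0.002906 / 0.01145 = 0.2538 M.
Dilution factor = 250.0/24.54 = 10.19, so [stock] = 0.2538 x 10.19 = 2.59 M.

2.59 M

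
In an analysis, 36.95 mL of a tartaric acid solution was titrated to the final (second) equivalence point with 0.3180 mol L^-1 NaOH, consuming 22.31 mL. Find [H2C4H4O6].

n(NaOH) = 0.3180 x 0.02231 = 0.007095 mol.
At the final (second) equivalence point, 2 mol OH^- react per mol H2C4H4O6, so n(H2C4H4O6) = 0.007095 / 2 = 0.003547 mol.
[H2C4H4O6] = 0.003547 / 0.03695 L = 0.0960 M.

0.0960 M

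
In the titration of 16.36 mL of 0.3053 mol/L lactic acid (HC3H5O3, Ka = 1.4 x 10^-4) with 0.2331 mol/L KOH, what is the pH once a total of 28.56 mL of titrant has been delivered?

12.57

n(acid) = 0.3053 x 0.01636 = 0.004995 mol; n(KOH) added = 0.2331 x 0.02856 = 0.006657 mol.
Base is in excess by 0.006657 - 0.004995 = 0.001663 mol in a total volume of 0.04492 L.
[OH^-] = 0.001663/0.04492 = 0.03701 M, so pOH = 1.43 and pH = 14.00 - 1.43 = 12.57.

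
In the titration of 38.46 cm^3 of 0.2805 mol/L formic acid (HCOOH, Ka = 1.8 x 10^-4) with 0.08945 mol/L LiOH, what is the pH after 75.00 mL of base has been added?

3.96

Initial n(HCOOH) = 0.2805 x 0.03846 = 0.01079 mol.
n(LiOH) added = 0.08945 x 0.07500 = 0.006709 mol, converting that many moles of HCOOH to HCOO-.
Remaining n(HCOOH) = 0.004079 mol; n(HCOO-) = 0.006709 mol.
By Henderson-Hasselbalch, pH = pKa + log([A^-]/[HA]) = 3.74 + log(0.006709/0.004079) = 3.74 + (+0.22) = 3.96.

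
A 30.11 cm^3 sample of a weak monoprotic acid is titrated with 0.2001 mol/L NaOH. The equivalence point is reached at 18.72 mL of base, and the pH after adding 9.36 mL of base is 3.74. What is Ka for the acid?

1.8 x 10^-4

9.36 mL is half of the equivalence volume, so this is the half-equivalence point where [HA] = [A^-].
At half-equivalence pH = pKa, so pKa = 3.74.
Ka = 10^(-3.74) = 1.8 x 10^-4.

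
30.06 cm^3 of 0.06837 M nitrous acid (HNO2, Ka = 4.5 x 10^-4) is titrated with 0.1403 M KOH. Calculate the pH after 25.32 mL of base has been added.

12.43

n(acid) = 0.06837 x 0.03006 = 0.002055 mol; n(KOH) added = 0.1403 x 0.02532 = 0.003552 mol.
Base is in excess by 0.003552 - 0.002055 = 0.001497 mol in a total volume of 0.05538 L.
[OH^-] = 0.001497/0.05538 = 0.02703 M, so pOH = 1.57 and pH = 14.00 - 1.57 = 12.43.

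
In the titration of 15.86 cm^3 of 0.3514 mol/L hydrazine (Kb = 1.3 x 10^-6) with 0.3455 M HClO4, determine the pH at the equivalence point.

n(N2H4) = 0.3514 x 0.01586 = 0.005573 mol; V(HClO4) at equivalence = 0.005573/0.3455 = 0.01613 L.
At equivalence the base is fully converted to N2H5+; total volume = 0.03199 L, so [N2H5+] = 0.005573/0.03199 = 0.1742 M.
Ka(N2H5+) = Kw/Kb = 1.0e-14 / 1.3 x 10^-6 = 7.69e-9.
[H^+] = sqrt(Ka x [N2H5+]) = sqrt(7.69e-9 x 0.1742) = 3.66e-5 M.
pH = -log(3.66e-5) = 4.44.

4.44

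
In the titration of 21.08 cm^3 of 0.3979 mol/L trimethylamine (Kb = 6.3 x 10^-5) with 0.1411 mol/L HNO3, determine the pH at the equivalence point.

5.39

n((CH3)3N) = 0.3979 x 0.02108 = 0.008388 mol; V(HNO3) at equivalence = 0.008388/0.1411 = 0.05945 L.
At equivalence the base is fully converted to (CH3)3NH+; total volume = 0.08053 L, so [(CH3)3NH+] = 0.008388/0.08053 = 0.1042 M.
Ka((CH3)3NH+) = Kw/Kb = 1.0e-14 / 6.3 x 10^-5 = 1.59e-10.
[H^+] = sqrt(Ka x [(CH3)3NH+]) = sqrt(1.59e-10 x 0.1042) = 4.07e-6 M.
pH = -log(4.07e-6) = 5.39.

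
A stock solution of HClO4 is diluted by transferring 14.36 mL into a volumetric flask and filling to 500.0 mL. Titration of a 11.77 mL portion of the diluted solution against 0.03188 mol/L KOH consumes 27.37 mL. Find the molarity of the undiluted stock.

n(KOH) = 0.03188 x 0.02737 = 0.0008726 mol.
n(HClO4) in the aliquot = 0.0008726 mol.
[diluted HClO4] = 0.0008726 / 0.01177 = 0.07413 M.
Dilution factor = 500.0/14.36 = 34.82, so [stock] = 0.07413 x 34.82 = 2.58 M.

2.58 M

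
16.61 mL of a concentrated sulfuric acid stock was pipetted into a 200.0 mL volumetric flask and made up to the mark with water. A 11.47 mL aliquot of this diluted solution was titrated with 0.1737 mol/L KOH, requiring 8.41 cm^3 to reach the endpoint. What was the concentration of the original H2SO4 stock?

0.767 M

n(KOH) = 0.1737 x 0.008410 = 0.001461 mol.
n(H2SO4) in the aliquot = 0.001461 x 1/2 = 0.0007304 mol.
[diluted H2SO4] = 0.0007304 / 0.01147 = 0.06368 M.
Dilution factor = 200.0/16.61 = 12.04, so [stock] = 0.06368 x 12.04 = 0.767 M.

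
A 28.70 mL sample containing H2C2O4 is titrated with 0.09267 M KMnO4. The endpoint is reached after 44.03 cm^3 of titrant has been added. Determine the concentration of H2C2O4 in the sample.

n(KMnO4) = 0.09267 x 0.04403 = 0.004080 mol.
From the balanced equation, 2 mol KMnO4 reacts with 5 mol H2C2O4, so n(H2C2O4) = 0.004080 x 5/2 = 0.01020 mol.
[H2C2O4] = 0.01020 / 0.02870 L = 0.355 M.

0.355 M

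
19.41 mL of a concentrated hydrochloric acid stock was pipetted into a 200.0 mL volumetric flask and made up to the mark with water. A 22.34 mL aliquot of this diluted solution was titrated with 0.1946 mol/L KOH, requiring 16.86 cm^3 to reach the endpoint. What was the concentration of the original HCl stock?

1.51 M

n(KOH) = 0.1946 x 0.01686 = 0.003281 mol.
n(HCl) in the aliquot = 0.003281 mol.
[diluted HCl] = 0.003281 / 0.02234 = 0.1469 M.
Dilution factor = 200.0/19.41 = 10.30, so [stock] = 0.1469 x 10.30 = 1.51 M.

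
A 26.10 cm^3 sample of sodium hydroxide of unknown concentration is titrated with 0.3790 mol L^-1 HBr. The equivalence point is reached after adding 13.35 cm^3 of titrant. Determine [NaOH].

n(HBr) delivered = 0.3790 x 0.01335 = 0.005060 mol.
For a 1:1 reaction, n(NaOH) = 0.005060 mol.
[NaOH] = 0.005060 mol / 0.02610 L = 0.194 M.

0.194 M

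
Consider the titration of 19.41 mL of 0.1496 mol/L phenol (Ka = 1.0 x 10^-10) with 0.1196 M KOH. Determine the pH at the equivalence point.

n(C6H5OH) = 0.1496 x 0.01941 = 0.002904 mol; V(KOH) at equivalence = 0.002904/0.1196 = 0.02428 L.
At equivalence all the acid is converted to C6H5O-; total volume = 0.01941 + 0.02428 = 0.04369 L, so [C6H5O-] = 0.002904/0.04369 = 0.06646 M.
Kb = Kw/Ka = 1.0e-14 / 1.0 x 10^-10 = 0.000100.
[OH^-] = sqrt(Kb x [C6H5O-]) = sqrt(0.000100 x 0.06646) = 0.00258 M.
pOH = 2.59, so pH = 14.00 - 2.59 = 11.41.

11.41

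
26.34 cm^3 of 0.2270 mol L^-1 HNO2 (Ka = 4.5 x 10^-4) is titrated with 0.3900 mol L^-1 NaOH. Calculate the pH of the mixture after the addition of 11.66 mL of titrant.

Initial n(HNO2) = 0.2270 x 0.02634 = 0.005979 mol.
n(NaOH) added = 0.3900 x 0.01166 = 0.004547 mol, converting that many moles of HNO2 to NO2-.
Remaining n(HNO2) = 0.001432 mol; n(NO2-) = 0.004547 mol.
By Henderson-Hasselbalch, pH = pKa + log([A^-]/[HA]) = 3.35 + log(0.004547/0.001432) = 3.35 + (+0.50) = 3.85.

3.85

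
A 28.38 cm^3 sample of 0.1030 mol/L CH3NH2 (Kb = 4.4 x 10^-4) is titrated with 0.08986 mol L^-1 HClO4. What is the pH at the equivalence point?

n(CH3NH2) = 0.1030 x 0.02838 = 0.002923 mol; V(HClO4) at equivalence = 0.002923/0.08986 = 0.03253 L.
At equivalence the base is fully converted to CH3NH3+; total volume = 0.06091 L, so [CH3NH3+] = 0.002923/0.06091 = 0.04799 M.
Ka(CH3NH3+) = Kw/Kb = 1.0e-14 / 4.4 x 10^-4 = 2.27e-11.
[H^+] = sqrt(Ka x [CH3NH3+]) = sqrt(2.27e-11 x 0.04799) = 1.04e-6 M.
pH = -log(1.04e-6) = 5.98.

5.98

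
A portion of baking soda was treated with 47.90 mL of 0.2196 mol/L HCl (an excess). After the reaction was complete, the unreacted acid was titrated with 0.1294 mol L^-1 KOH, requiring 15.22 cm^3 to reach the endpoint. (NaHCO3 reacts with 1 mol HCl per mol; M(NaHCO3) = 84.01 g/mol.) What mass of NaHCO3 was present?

0.718 g

Total n(HCl) added = 0.2196 x 0.04790 = 0.01052 mol.
n(KOH) used = 0.1294 x 0.01522 = 0.001969 mol, which equals the excess n(HCl).
So n(HCl) consumed by the sample = 0.01052 - 0.001969 = 0.008549 mol.
n(NaHCO3) = 0.008549 / 1 = 0.008549 mol.
mass = 0.008549 mol x 84.01 g/mol = 0.718 g.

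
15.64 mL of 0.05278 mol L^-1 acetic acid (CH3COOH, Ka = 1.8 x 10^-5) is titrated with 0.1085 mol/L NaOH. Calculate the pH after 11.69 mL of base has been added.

12.21

n(acid) = 0.05278 x 0.01564 = 0.0008255 mol; n(NaOH) added = 0.1085 x 0.01169 = 0.001268 mol.
Base is in excess by 0.001268 - 0.0008255 = 0.0004429 mol in a total volume of 0.02733 L.
[OH^-] = 0.0004429/0.02733 = 0.01621 M, so pOH = 1.79 and pH = 14.00 - 1.79 = 12.21.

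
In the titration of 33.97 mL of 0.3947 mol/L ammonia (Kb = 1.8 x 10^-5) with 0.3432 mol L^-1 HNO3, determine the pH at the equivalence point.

5.00

n(NH3) = 0.3947 x 0.03397 = 0.01341 mol; V(HNO3) at equivalence = 0.01341/0.3432 = 0.03907 L.
At equivalence the base is fully converted to NH4+; total volume = 0.07304 L, so [NH4+] = 0.01341/0.07304 = 0.1836 M.
Ka(NH4+) = Kw/Kb = 1.0e-14 / 1.8 x 10^-5 = 5.56e-10.
[H^+] = sqrt(Ka x [NH4+]) = sqrt(5.56e-10 x 0.1836) = 1.01e-5 M.
pH = -log(1.01e-5) = 5.00.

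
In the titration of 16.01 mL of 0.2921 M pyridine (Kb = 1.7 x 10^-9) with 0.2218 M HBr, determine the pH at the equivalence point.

3.06

n(C5H5N) = 0.2921 x 0.01601 = 0.004677 mol; V(HBr) at equivalence = 0.004677/0.2218 = 0.02108 L.
At equivalence the base is fully converted to C5H5NH+; total volume = 0.03709 L, so [C5H5NH+] = 0.004677/0.03709 = 0.1261 M.
Ka(C5H5NH+) = Kw/Kb = 1.0e-14 / 1.7 x 10^-9 = 5.88e-6.
[H^+] = sqrt(Ka x [C5H5NH+]) = sqrt(5.88e-6 x 0.1261) = 0.000861 M.
pH = -log(0.000861) = 3.06.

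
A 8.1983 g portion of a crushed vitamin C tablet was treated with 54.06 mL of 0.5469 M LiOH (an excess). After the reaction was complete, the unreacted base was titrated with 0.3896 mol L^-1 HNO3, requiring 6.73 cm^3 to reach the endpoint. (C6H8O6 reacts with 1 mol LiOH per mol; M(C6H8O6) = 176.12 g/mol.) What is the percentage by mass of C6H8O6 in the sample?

57.9%

Total n(LiOH) added = 0.5469 x 0.05406 = 0.02957 mol.
n(HNO3) used = 0.3896 x 0.006730 = 0.002622 mol, which equals the excess n(LiOH).
So n(LiOH) consumed by the sample = 0.02957 - 0.002622 = 0.02694 mol.
n(C6H8O6) = 0.02694 / 1 = 0.02694 mol.
mass C6H8O6 = 0.02694 x 176.12 = 4.745 g, so %C6H8O6 = 4.745/8.1983 x 100 = 57.9%.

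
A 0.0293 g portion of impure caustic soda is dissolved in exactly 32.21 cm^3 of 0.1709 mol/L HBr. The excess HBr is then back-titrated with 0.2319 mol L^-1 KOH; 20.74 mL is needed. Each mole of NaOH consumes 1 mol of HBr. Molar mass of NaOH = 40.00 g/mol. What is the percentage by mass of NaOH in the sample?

Total n(HBr) added = 0.1709 x 0.03221 = 0.005505 mol.
n(KOH) used = 0.2319 x 0.02074 = 0.004810 mol, which equals the excess n(HBr).
So n(HBr) consumed by the sample = 0.005505 - 0.004810 = 0.0006951 mol.
n(NaOH) = 0.0006951 / 1 = 0.0006951 mol.
mass NaOH = 0.0006951 x 40.00 = 0.02780 g, so %NaOH = 0.02780/0.0293 x 100 = 94.9%.

94.9%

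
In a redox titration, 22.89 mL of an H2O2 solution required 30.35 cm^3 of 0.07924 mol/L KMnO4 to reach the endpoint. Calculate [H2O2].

n(KMnO4) = 0.07924 x 0.03035 = 0.002405 mol.
From the balanced equation, 2 mol KMnO4 reacts with 5 mol H2O2, so n(H2O2) = 0.002405 x 5/2 = 0.006012 mol.
[H2O2] = 0.006012 / 0.02289 L = 0.263 M.

0.263 M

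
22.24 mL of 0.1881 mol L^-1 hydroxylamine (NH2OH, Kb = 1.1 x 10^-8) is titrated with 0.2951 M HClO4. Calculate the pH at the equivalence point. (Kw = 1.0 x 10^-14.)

n(NH2OH) = 0.1881 x 0.02224 = 0.004183 mol; V(HClO4) at equivalence = 0.004183/0.2951 = 0.01418 L.
At equivalence the base is fully converted to NH3OH+; total volume = 0.03642 L, so [NH3OH+] = 0.004183/0.03642 = 0.1149 M.
Ka(NH3OH+) = Kw/Kb = 1.0e-14 / 1.1 x 10^-8 = 9.09e-7.
[H^+] = sqrt(Ka x [NH3OH+]) = sqrt(9.09e-7 x 0.1149) = 0.000323 M.
pH = -log(0.000323) = 3.49.

3.49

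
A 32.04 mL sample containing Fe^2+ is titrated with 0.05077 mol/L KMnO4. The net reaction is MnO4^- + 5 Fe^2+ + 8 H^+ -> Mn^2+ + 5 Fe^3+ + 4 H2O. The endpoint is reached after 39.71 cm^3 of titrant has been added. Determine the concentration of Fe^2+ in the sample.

0.315 M

n(KMnO4) = 0.05077 x 0.03971 = 0.002016 mol.
From the balanced equation, 1 mol KMnO4 reacts with 5 mol Fe^2+, so n(Fe^2+) = 0.002016 x 5/1 = 0.01008 mol.
[Fe^2+] = 0.01008 / 0.03204 L = 0.315 M.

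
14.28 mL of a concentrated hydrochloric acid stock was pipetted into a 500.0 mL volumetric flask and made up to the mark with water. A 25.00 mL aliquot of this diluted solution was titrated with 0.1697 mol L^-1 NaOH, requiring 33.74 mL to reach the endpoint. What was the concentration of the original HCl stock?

n(NaOH) = 0.1697 x 0.03374 = 0.005726 mol.
n(HCl) in the aliquot = 0.005726 mol.
[diluted HCl] = 0.005726 / 0.02500 = 0.2290 M.
Dilution factor = 500.0/14.28 = 35.01, so [stock] = 0.2290 x 35.01 = 8.02 M.

8.02 M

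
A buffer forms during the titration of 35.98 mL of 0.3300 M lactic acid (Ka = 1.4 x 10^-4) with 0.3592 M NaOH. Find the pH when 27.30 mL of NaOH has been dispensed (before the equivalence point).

4.53

Initial n(HC3H5O3) = 0.3300 x 0.03598 = 0.01187 mol.
n(NaOH) added = 0.3592 x 0.02730 = 0.009806 mol, converting that many moles of HC3H5O3 to C3H5O3-.
Remaining n(HC3H5O3) = 0.002067 mol; n(C3H5O3-) = 0.009806 mol.
By Henderson-Hasselbalch, pH = pKa + log([A^-]/[HA]) = 3.85 + log(0.009806/0.002067) = 3.85 + (+0.68) = 4.53.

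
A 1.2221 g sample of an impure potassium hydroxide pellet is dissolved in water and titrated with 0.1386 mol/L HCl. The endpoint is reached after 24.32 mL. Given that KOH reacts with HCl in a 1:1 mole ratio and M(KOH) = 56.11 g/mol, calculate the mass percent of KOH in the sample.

15.5%

n(HCl) = 0.1386 x 0.02432 = 0.003371 mol.
n(KOH) = 0.003371 / 1 = 0.003371 mol.
mass of KOH = 0.003371 x 56.11 = 0.1891 g.
% purity = 0.1891 / 1.2221 x 100 = 15.5%.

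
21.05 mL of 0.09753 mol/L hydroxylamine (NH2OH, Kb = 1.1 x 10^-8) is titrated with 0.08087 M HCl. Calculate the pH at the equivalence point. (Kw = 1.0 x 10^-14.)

3.70

n(NH2OH) = 0.09753 x 0.02105 = 0.002053 mol; V(HCl) at equivalence = 0.002053/0.08087 = 0.02539 L.
At equivalence the base is fully converted to NH3OH+; total volume = 0.04644 L, so [NH3OH+] = 0.002053/0.04644 = 0.04421 M.
Ka(NH3OH+) = Kw/Kb = 1.0e-14 / 1.1 x 10^-8 = 9.09e-7.
[H^+] = sqrt(Ka x [NH3OH+]) = sqrt(9.09e-7 x 0.04421) = 0.000200 M.
pH = -log(0.000200) = 3.70.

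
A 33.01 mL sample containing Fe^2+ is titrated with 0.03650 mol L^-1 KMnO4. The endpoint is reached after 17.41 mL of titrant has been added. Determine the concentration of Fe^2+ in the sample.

n(KMnO4) = 0.03650 x 0.01741 = 0.0006355 mol.
From the balanced equation, 1 mol KMnO4 reacts with 5 mol Fe^2+, so n(Fe^2+) = 0.0006355 x 5/1 = 0.003177 mol.
[Fe^2+] = 0.003177 / 0.03301 L = 0.0963 M.

0.0963 M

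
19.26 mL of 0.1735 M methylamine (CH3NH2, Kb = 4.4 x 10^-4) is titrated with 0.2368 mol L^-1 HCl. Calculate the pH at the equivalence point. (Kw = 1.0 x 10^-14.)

5.82

n(CH3NH2) = 0.1735 x 0.01926 = 0.003342 mol; V(HCl) at equivalence = 0.003342/0.2368 = 0.01411 L.
At equivalence the base is fully converted to CH3NH3+; total volume = 0.03337 L, so [CH3NH3+] = 0.003342/0.03337 = 0.1001 M.
Ka(CH3NH3+) = Kw/Kb = 1.0e-14 / 4.4 x 10^-4 = 2.27e-11.
[H^+] = sqrt(Ka x [CH3NH3+]) = sqrt(2.27e-11 x 0.1001) = 1.51e-6 M.
pH = -log(1.51e-6) = 5.82.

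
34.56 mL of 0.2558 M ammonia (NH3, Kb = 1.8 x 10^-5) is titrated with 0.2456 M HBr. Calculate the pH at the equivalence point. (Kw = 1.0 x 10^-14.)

5.08

n(NH3) = 0.2558 x 0.03456 = 0.008840 mol; V(HBr) at equivalence = 0.008840/0.2456 = 0.03600 L.
At equivalence the base is fully converted to NH4+; total volume = 0.07056 L, so [NH4+] = 0.008840/0.07056 = 0.1253 M.
Ka(NH4+) = Kw/Kb = 1.0e-14 / 1.8 x 10^-5 = 5.56e-10.
[H^+] = sqrt(Ka x [NH4+]) = sqrt(5.56e-10 x 0.1253) = 8.34e-6 M.
pH = -log(8.34e-6) = 5.08.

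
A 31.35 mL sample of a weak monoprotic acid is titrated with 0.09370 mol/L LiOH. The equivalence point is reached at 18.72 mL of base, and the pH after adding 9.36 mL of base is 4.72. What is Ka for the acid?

9.36 mL is half of the equivalence volume, so this is the half-equivalence point where [HA] = [A^-].
At half-equivalence pH = pKa, so pKa = 4.72.
Ka = 10^(-4.72) = 1.9 x 10^-5.

1.9 x 10^-5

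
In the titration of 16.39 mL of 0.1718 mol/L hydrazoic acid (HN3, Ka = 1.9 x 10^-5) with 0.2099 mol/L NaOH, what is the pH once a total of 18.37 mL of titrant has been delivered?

12.48

n(acid) = 0.1718 x 0.01639 = 0.002816 mol; n(NaOH) added = 0.2099 x 0.01837 = 0.003856 mol.
Base is in excess by 0.003856 - 0.002816 = 0.001040 mol in a total volume of 0.03476 L.
[OH^-] = 0.001040/0.03476 = 0.02992 M, so pOH = 1.52 and pH = 14.00 - 1.52 = 12.48.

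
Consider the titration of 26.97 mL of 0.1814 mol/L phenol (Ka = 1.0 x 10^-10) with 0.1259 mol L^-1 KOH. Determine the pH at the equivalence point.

n(C6H5OH) = 0.1814 x 0.02697 = 0.004892 mol; V(KOH) at equivalence = 0.004892/0.1259 = 0.03886 L.
At equivalence all the acid is converted to C6H5O-; total volume = 0.02697 + 0.03886 = 0.06583 L, so [C6H5O-] = 0.004892/0.06583 = 0.07432 M.
Kb = Kw/Ka = 1.0e-14 / 1.0 x 10^-10 = 0.000100.
[OH^-] = sqrt(Kb x [C6H5O-]) = sqrt(0.000100 x 0.07432) = 0.00273 M.
pOH = 2.56, so pH = 14.00 - 2.56 = 11.44.

11.44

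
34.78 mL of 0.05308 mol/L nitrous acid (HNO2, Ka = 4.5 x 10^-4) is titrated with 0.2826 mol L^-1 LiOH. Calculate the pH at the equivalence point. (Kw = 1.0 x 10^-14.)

8.00

n(HNO2) = 0.05308 x 0.03478 = 0.001846 mol; V(LiOH) at equivalence = 0.001846/0.2826 = 0.006533 L.
At equivalence all the acid is converted to NO2-; total volume = 0.03478 + 0.006533 = 0.04131 L, so [NO2-] = 0.001846/0.04131 = 0.04469 M.
Kb = Kw/Ka = 1.0e-14 / 4.5 x 10^-4 = 2.22e-11.
[OH^-] = sqrt(Kb x [NO2-]) = sqrt(2.22e-11 x 0.04469) = 9.97e-7 M.
pOH = 6.00, so pH = 14.00 - 6.00 = 8.00.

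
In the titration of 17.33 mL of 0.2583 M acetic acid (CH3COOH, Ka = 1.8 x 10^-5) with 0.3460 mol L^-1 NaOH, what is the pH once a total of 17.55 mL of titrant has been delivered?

12.66

n(acid) = 0.2583 x 0.01733 = 0.004476 mol; n(NaOH) added = 0.3460 x 0.01755 = 0.006072 mol.
Base is in excess by 0.006072 - 0.004476 = 0.001596 mol in a total volume of 0.03488 L.
[OH^-] = 0.001596/0.03488 = 0.04576 M, so pOH = 1.34 and pH = 14.00 - 1.34 = 12.66.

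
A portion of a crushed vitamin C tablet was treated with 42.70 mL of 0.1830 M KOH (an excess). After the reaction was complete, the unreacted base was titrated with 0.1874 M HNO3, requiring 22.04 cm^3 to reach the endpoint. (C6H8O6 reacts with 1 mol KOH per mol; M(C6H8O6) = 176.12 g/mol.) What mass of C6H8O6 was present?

Total n(KOH) added = 0.1830 x 0.04270 = 0.007814 mol.
n(HNO3) used = 0.1874 x 0.02204 = 0.004130 mol, which equals the excess n(KOH).
So n(KOH) consumed by the sample = 0.007814 - 0.004130 = 0.003684 mol.
n(C6H8O6) = 0.003684 / 1 = 0.003684 mol.
mass = 0.003684 mol x 176.12 g/mol = 0.649 g.

0.649 g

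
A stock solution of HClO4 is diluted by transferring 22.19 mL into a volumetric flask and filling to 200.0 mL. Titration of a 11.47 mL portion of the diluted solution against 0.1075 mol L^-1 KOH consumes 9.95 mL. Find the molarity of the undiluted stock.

0.841 M

n(KOH) = 0.1075 x 0.009950 = 0.001070 mol.
n(HClO4) in the aliquot = 0.001070 mol.
[diluted HClO4] = 0.001070 / 0.01147 = 0.09325 M.
Dilution factor = 200.0/22.19 = 9.013, so [stock] = 0.09325 x 9.013 = 0.841 M.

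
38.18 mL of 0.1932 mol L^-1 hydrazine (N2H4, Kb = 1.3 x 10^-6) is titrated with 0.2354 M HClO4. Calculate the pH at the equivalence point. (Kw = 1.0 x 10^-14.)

4.54

n(N2H4) = 0.1932 x 0.03818 = 0.007376 mol; V(HClO4) at equivalence = 0.007376/0.2354 = 0.03134 L.
At equivalence the base is fully converted to N2H5+; total volume = 0.06952 L, so [N2H5+] = 0.007376/0.06952 = 0.1061 M.
Ka(N2H5+) = Kw/Kb = 1.0e-14 / 1.3 x 10^-6 = 7.69e-9.
[H^+] = sqrt(Ka x [N2H5+]) = sqrt(7.69e-9 x 0.1061) = 2.86e-5 M.
pH = -log(2.86e-5) = 4.54.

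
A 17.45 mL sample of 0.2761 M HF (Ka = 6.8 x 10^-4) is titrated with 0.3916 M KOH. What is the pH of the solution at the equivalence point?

8.19

n(HF) = 0.2761 x 0.01745 = 0.004818 mol; V(KOH) at equivalence = 0.004818/0.3916 = 0.01230 L.
At equivalence all the acid is converted to F-; total volume = 0.01745 + 0.01230 = 0.02975 L, so [F-] = 0.004818/0.02975 = 0.1619 M.
Kb = Kw/Ka = 1.0e-14 / 6.8 x 10^-4 = 1.47e-11.
[OH^-] = sqrt(Kb x [F-]) = sqrt(1.47e-11 x 0.1619) = 1.54e-6 M.
pOH = 5.81, so pH = 14.00 - 5.81 = 8.19.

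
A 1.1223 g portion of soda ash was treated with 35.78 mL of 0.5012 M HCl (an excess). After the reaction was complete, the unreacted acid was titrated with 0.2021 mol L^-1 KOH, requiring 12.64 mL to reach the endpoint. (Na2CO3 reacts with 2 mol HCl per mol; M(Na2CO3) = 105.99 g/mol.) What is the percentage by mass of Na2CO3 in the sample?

Total n(HCl) added = 0.5012 x 0.03578 = 0.01793 mol.
n(KOH) used = 0.2021 x 0.01264 = 0.002555 mol, which equals the excess n(HCl).
So n(HCl) consumed by the sample = 0.01793 - 0.002555 = 0.01538 mol.
n(Na2CO3) = 0.01538 / 2 = 0.007689 mol.
mass Na2CO3 = 0.007689 x 105.99 = 0.8150 g, so %Na2CO3 = 0.8150/1.1223 x 100 = 72.6%.

72.6%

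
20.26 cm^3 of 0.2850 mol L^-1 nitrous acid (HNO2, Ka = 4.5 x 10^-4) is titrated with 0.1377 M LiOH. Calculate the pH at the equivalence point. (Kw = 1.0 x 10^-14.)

8.16

n(HNO2) = 0.2850 x 0.02026 = 0.005774 mol; V(LiOH) at equivalence = 0.005774/0.1377 = 0.04193 L.
At equivalence all the acid is converted to NO2-; total volume = 0.02026 + 0.04193 = 0.06219 L, so [NO2-] = 0.005774/0.06219 = 0.09284 M.
Kb = Kw/Ka = 1.0e-14 / 4.5 x 10^-4 = 2.22e-11.
[OH^-] = sqrt(Kb x [NO2-]) = sqrt(2.22e-11 x 0.09284) = 1.44e-6 M.
pOH = 5.84, so pH = 14.00 - 5.84 = 8.16.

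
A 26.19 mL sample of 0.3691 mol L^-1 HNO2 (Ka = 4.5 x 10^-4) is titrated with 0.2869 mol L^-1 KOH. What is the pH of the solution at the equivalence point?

8.28

n(HNO2) = 0.3691 x 0.02619 = 0.009667 mol; V(KOH) at equivalence = 0.009667/0.2869 = 0.03369 L.
At equivalence all the acid is converted to NO2-; total volume = 0.02619 + 0.03369 = 0.05988 L, so [NO2-] = 0.009667/0.05988 = 0.1614 M.
Kb = Kw/Ka = 1.0e-14 / 4.5 x 10^-4 = 2.22e-11.
[OH^-] = sqrt(Kb x [NO2-]) = sqrt(2.22e-11 x 0.1614) = 1.89e-6 M.
pOH = 5.72, so pH = 14.00 - 5.72 = 8.28.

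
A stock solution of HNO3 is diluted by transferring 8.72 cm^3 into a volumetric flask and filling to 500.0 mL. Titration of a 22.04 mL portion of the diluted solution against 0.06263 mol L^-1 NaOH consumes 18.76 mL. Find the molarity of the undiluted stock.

n(NaOH) = 0.06263 x 0.01876 = 0.001175 mol.
n(HNO3) in the aliquot = 0.001175 mol.
[diluted HNO3] = 0.001175 / 0.02204 = 0.05331 M.
Dilution factor = 500.0/8.720 = 57.34, so [stock] = 0.05331 x 57.34 = 3.06 M.

3.06 M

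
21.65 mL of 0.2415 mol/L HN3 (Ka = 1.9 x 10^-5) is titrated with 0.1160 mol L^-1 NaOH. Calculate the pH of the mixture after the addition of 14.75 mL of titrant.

4.41

Initial n(HN3) = 0.2415 x 0.02165 = 0.005228 mol.
n(NaOH) added = 0.1160 x 0.01475 = 0.001711 mol, converting that many moles of HN3 to N3-.
Remaining n(HN3) = 0.003517 mol; n(N3-) = 0.001711 mol.
By Henderson-Hasselbalch, pH = pKa + log([A^-]/[HA]) = 4.72 + log(0.001711/0.003517) = 4.72 + (-0.31) = 4.41.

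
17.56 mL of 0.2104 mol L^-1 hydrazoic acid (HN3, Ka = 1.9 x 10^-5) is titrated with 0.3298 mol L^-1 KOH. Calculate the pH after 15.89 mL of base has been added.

12.66

n(acid) = 0.2104 x 0.01756 = 0.003695 mol; n(KOH) added = 0.3298 x 0.01589 = 0.005241 mol.
Base is in excess by 0.005241 - 0.003695 = 0.001546 mol in a total volume of 0.03345 L.
[OH^-] = 0.001546/0.03345 = 0.04622 M, so pOH = 1.34 and pH = 14.00 - 1.34 = 12.66.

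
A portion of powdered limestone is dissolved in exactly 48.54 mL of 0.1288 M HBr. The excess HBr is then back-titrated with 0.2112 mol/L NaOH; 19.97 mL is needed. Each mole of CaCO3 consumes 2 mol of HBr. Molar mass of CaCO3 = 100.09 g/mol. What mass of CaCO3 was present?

0.102 g

Total n(HBr) added = 0.1288 x 0.04854 = 0.006252 mol.
n(NaOH) used = 0.2112 x 0.01997 = 0.004218 mol, which equals the excess n(HBr).
So n(HBr) consumed by the sample = 0.006252 - 0.004218 = 0.002034 mol.
n(CaCO3) = 0.002034 / 2 = 0.001017 mol.
mass = 0.001017 mol x 100.09 g/mol = 0.102 g.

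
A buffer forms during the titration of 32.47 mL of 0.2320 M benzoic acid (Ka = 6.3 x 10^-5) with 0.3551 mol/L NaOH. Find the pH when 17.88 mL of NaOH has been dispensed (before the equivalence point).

Initial n(C6H5COOH) = 0.2320 x 0.03247 = 0.007533 mol.
n(NaOH) added = 0.3551 x 0.01788 = 0.006349 mol, converting that many moles of C6H5COOH to C6H5COO-.
Remaining n(C6H5COOH) = 0.001184 mol; n(C6H5COO-) = 0.006349 mol.
By Henderson-Hasselbalch, pH = pKa + log([A^-]/[HA]) = 4.20 + log(0.006349/0.001184) = 4.20 + (+0.73) = 4.93.

4.93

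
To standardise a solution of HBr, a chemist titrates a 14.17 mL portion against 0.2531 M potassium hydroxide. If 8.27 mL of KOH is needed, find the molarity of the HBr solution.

n(KOH) delivered = 0.2531 x 0.008270 = 0.002093 mol.
For a 1:1 reaction, n(HBr) = 0.002093 mol.
[HBr] = 0.002093 mol / 0.01417 L = 0.148 M.

0.148 M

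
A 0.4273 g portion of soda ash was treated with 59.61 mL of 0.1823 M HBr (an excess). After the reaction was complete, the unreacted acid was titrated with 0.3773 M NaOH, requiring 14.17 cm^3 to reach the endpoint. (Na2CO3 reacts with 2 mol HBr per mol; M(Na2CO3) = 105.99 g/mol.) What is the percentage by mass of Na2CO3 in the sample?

68.5%

Total n(HBr) added = 0.1823 x 0.05961 = 0.01087 mol.
n(NaOH) used = 0.3773 x 0.01417 = 0.005346 mol, which equals the excess n(HBr).
So n(HBr) consumed by the sample = 0.01087 - 0.005346 = 0.005521 mol.
n(Na2CO3) = 0.005521 / 2 = 0.002760 mol.
mass Na2CO3 = 0.002760 x 105.99 = 0.2926 g, so %Na2CO3 = 0.2926/0.4273 x 100 = 68.5%.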